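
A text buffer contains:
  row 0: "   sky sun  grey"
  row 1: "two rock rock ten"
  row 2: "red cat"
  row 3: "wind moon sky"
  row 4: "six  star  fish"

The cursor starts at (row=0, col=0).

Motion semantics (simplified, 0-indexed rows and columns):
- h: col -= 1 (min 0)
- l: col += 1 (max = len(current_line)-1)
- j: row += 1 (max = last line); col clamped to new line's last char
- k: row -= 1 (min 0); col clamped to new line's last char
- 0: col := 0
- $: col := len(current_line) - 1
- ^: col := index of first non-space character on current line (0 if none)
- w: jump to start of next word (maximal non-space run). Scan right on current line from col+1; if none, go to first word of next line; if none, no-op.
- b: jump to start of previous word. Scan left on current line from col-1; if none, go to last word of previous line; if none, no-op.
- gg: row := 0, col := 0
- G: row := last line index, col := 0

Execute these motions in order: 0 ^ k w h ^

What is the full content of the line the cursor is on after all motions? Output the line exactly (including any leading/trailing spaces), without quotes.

After 1 (0): row=0 col=0 char='_'
After 2 (^): row=0 col=3 char='s'
After 3 (k): row=0 col=3 char='s'
After 4 (w): row=0 col=7 char='s'
After 5 (h): row=0 col=6 char='_'
After 6 (^): row=0 col=3 char='s'

Answer:    sky sun  grey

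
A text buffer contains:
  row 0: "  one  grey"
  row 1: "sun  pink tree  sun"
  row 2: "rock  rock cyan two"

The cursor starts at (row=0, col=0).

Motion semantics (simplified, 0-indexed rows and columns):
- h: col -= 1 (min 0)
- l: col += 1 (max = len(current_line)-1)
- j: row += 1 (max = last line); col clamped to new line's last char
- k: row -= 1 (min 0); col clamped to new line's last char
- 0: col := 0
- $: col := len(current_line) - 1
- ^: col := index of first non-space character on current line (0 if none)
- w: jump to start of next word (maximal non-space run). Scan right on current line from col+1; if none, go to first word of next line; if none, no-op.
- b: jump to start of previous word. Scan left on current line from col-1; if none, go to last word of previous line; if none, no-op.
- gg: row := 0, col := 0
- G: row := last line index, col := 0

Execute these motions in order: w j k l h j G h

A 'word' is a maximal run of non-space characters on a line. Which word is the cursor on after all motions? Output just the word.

Answer: rock

Derivation:
After 1 (w): row=0 col=2 char='o'
After 2 (j): row=1 col=2 char='n'
After 3 (k): row=0 col=2 char='o'
After 4 (l): row=0 col=3 char='n'
After 5 (h): row=0 col=2 char='o'
After 6 (j): row=1 col=2 char='n'
After 7 (G): row=2 col=0 char='r'
After 8 (h): row=2 col=0 char='r'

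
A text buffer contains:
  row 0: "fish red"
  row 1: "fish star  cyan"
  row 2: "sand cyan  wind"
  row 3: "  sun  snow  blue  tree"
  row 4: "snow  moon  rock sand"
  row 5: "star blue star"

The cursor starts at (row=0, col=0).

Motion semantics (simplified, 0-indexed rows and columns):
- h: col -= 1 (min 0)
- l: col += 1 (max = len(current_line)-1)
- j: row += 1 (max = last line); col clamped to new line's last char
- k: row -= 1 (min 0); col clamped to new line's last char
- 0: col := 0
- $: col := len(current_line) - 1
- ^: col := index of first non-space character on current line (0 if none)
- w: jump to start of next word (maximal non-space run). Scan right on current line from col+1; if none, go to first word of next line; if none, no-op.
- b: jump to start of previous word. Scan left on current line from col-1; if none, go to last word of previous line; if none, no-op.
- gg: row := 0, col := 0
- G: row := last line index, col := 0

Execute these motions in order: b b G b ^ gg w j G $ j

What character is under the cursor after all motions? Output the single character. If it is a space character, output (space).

After 1 (b): row=0 col=0 char='f'
After 2 (b): row=0 col=0 char='f'
After 3 (G): row=5 col=0 char='s'
After 4 (b): row=4 col=17 char='s'
After 5 (^): row=4 col=0 char='s'
After 6 (gg): row=0 col=0 char='f'
After 7 (w): row=0 col=5 char='r'
After 8 (j): row=1 col=5 char='s'
After 9 (G): row=5 col=0 char='s'
After 10 ($): row=5 col=13 char='r'
After 11 (j): row=5 col=13 char='r'

Answer: r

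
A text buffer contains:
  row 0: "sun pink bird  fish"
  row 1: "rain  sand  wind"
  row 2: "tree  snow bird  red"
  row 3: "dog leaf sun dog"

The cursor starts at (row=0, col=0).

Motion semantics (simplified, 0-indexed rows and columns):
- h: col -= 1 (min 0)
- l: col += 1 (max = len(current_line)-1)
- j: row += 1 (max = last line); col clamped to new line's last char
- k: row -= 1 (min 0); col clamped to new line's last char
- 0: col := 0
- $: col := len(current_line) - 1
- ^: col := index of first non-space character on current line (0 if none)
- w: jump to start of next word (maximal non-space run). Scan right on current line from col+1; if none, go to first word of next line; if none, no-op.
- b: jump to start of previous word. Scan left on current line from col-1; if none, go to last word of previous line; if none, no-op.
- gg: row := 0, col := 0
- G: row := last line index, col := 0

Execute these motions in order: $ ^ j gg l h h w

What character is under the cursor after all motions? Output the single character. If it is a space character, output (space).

Answer: p

Derivation:
After 1 ($): row=0 col=18 char='h'
After 2 (^): row=0 col=0 char='s'
After 3 (j): row=1 col=0 char='r'
After 4 (gg): row=0 col=0 char='s'
After 5 (l): row=0 col=1 char='u'
After 6 (h): row=0 col=0 char='s'
After 7 (h): row=0 col=0 char='s'
After 8 (w): row=0 col=4 char='p'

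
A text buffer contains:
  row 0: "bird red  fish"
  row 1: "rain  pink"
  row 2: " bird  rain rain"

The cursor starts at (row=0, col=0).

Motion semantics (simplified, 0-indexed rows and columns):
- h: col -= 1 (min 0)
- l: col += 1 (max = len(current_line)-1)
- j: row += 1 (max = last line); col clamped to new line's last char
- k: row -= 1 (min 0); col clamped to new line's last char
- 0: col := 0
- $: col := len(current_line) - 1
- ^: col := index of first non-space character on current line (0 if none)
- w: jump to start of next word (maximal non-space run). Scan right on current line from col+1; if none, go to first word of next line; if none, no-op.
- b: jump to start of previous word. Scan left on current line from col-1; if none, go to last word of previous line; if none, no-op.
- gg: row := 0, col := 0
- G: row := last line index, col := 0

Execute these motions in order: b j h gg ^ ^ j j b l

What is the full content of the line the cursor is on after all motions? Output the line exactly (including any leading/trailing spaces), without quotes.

Answer: rain  pink

Derivation:
After 1 (b): row=0 col=0 char='b'
After 2 (j): row=1 col=0 char='r'
After 3 (h): row=1 col=0 char='r'
After 4 (gg): row=0 col=0 char='b'
After 5 (^): row=0 col=0 char='b'
After 6 (^): row=0 col=0 char='b'
After 7 (j): row=1 col=0 char='r'
After 8 (j): row=2 col=0 char='_'
After 9 (b): row=1 col=6 char='p'
After 10 (l): row=1 col=7 char='i'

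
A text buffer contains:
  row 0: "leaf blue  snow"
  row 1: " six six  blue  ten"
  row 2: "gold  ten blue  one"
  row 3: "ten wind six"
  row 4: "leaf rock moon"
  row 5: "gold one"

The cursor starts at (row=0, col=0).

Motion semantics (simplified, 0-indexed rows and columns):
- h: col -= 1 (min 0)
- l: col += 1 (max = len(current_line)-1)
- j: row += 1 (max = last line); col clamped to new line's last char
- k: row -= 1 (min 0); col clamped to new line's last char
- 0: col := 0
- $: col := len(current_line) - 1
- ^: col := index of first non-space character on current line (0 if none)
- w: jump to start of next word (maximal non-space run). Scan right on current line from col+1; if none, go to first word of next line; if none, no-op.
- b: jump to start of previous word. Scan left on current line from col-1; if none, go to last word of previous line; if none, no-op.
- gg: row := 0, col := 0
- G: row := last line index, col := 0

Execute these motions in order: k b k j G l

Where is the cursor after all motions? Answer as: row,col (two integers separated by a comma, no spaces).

Answer: 5,1

Derivation:
After 1 (k): row=0 col=0 char='l'
After 2 (b): row=0 col=0 char='l'
After 3 (k): row=0 col=0 char='l'
After 4 (j): row=1 col=0 char='_'
After 5 (G): row=5 col=0 char='g'
After 6 (l): row=5 col=1 char='o'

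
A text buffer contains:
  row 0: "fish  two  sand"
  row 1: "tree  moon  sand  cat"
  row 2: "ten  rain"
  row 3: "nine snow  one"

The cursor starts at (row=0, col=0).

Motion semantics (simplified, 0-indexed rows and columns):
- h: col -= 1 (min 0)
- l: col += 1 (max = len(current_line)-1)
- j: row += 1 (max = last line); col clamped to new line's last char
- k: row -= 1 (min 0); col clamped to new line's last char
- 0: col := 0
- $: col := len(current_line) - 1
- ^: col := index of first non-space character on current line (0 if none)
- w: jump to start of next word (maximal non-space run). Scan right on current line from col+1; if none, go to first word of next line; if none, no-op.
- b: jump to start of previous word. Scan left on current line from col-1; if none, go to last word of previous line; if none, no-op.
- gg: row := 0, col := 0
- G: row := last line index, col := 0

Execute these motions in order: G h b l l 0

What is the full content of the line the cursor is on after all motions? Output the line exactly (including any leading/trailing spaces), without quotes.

After 1 (G): row=3 col=0 char='n'
After 2 (h): row=3 col=0 char='n'
After 3 (b): row=2 col=5 char='r'
After 4 (l): row=2 col=6 char='a'
After 5 (l): row=2 col=7 char='i'
After 6 (0): row=2 col=0 char='t'

Answer: ten  rain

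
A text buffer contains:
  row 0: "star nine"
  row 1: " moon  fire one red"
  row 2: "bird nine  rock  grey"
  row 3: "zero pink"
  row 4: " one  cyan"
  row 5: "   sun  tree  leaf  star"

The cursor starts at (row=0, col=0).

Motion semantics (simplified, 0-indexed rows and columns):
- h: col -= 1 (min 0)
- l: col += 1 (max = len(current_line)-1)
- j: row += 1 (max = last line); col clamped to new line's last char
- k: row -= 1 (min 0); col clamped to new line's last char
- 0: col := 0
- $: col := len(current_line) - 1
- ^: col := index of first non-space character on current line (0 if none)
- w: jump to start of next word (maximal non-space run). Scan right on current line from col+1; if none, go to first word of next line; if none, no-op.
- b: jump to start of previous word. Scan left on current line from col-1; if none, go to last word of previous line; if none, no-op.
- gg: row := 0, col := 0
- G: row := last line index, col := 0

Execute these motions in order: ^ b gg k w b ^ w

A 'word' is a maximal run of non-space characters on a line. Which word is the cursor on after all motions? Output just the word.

Answer: nine

Derivation:
After 1 (^): row=0 col=0 char='s'
After 2 (b): row=0 col=0 char='s'
After 3 (gg): row=0 col=0 char='s'
After 4 (k): row=0 col=0 char='s'
After 5 (w): row=0 col=5 char='n'
After 6 (b): row=0 col=0 char='s'
After 7 (^): row=0 col=0 char='s'
After 8 (w): row=0 col=5 char='n'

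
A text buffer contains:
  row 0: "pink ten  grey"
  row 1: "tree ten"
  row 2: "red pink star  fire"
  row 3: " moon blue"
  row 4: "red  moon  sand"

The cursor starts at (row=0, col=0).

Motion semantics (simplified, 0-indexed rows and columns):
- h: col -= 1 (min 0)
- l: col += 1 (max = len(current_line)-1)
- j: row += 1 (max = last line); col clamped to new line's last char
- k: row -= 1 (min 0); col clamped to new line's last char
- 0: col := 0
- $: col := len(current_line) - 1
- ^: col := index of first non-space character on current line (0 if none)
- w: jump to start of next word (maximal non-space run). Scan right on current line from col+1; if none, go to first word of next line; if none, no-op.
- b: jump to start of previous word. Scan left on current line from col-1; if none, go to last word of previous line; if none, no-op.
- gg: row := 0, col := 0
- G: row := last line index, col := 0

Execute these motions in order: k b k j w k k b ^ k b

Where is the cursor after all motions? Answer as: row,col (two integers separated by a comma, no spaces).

After 1 (k): row=0 col=0 char='p'
After 2 (b): row=0 col=0 char='p'
After 3 (k): row=0 col=0 char='p'
After 4 (j): row=1 col=0 char='t'
After 5 (w): row=1 col=5 char='t'
After 6 (k): row=0 col=5 char='t'
After 7 (k): row=0 col=5 char='t'
After 8 (b): row=0 col=0 char='p'
After 9 (^): row=0 col=0 char='p'
After 10 (k): row=0 col=0 char='p'
After 11 (b): row=0 col=0 char='p'

Answer: 0,0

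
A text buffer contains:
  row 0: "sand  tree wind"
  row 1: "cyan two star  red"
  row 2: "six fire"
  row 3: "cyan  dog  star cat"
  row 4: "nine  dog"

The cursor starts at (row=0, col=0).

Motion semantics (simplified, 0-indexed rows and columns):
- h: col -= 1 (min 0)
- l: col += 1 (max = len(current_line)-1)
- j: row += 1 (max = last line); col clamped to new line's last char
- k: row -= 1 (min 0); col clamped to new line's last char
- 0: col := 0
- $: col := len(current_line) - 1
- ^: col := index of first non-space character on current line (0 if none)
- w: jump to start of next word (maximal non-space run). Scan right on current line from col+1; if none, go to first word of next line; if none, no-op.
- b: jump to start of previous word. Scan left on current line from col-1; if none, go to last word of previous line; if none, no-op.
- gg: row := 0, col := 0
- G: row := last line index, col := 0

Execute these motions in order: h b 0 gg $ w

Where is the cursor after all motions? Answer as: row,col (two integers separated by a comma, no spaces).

Answer: 1,0

Derivation:
After 1 (h): row=0 col=0 char='s'
After 2 (b): row=0 col=0 char='s'
After 3 (0): row=0 col=0 char='s'
After 4 (gg): row=0 col=0 char='s'
After 5 ($): row=0 col=14 char='d'
After 6 (w): row=1 col=0 char='c'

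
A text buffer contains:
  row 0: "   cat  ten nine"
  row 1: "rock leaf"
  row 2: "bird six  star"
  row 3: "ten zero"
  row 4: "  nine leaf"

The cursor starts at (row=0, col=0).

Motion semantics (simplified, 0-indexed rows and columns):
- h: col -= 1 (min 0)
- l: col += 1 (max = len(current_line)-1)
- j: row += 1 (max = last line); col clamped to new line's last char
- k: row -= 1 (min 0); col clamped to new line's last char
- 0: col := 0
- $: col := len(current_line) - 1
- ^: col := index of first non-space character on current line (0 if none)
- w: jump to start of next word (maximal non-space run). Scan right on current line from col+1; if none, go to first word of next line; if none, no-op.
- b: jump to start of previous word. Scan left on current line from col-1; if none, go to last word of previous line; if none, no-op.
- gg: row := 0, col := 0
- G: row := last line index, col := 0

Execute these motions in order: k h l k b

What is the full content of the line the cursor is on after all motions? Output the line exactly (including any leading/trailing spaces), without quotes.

After 1 (k): row=0 col=0 char='_'
After 2 (h): row=0 col=0 char='_'
After 3 (l): row=0 col=1 char='_'
After 4 (k): row=0 col=1 char='_'
After 5 (b): row=0 col=1 char='_'

Answer:    cat  ten nine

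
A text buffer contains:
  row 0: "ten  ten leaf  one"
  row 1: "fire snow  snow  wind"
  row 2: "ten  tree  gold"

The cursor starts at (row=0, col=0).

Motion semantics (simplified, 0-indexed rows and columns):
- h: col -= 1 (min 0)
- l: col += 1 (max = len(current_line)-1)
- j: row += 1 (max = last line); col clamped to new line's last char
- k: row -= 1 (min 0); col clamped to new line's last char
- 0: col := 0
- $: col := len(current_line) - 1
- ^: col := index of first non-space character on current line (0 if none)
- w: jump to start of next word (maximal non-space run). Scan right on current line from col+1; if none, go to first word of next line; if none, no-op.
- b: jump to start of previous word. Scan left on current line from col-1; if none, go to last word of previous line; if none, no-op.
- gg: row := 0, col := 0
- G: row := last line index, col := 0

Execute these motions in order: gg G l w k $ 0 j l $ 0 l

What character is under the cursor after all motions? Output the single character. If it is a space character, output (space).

Answer: e

Derivation:
After 1 (gg): row=0 col=0 char='t'
After 2 (G): row=2 col=0 char='t'
After 3 (l): row=2 col=1 char='e'
After 4 (w): row=2 col=5 char='t'
After 5 (k): row=1 col=5 char='s'
After 6 ($): row=1 col=20 char='d'
After 7 (0): row=1 col=0 char='f'
After 8 (j): row=2 col=0 char='t'
After 9 (l): row=2 col=1 char='e'
After 10 ($): row=2 col=14 char='d'
After 11 (0): row=2 col=0 char='t'
After 12 (l): row=2 col=1 char='e'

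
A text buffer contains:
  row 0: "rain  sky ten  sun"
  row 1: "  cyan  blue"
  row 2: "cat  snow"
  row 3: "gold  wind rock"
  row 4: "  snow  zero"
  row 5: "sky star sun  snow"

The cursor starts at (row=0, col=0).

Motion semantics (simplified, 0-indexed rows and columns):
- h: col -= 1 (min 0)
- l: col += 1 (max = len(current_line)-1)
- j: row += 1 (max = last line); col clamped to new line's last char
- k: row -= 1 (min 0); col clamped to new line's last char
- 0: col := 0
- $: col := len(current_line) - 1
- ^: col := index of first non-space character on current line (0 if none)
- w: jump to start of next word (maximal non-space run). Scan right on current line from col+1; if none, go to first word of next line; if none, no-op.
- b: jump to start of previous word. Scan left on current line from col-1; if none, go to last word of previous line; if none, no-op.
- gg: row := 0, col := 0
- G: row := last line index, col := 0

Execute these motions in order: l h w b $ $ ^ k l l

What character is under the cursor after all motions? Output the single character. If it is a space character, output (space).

After 1 (l): row=0 col=1 char='a'
After 2 (h): row=0 col=0 char='r'
After 3 (w): row=0 col=6 char='s'
After 4 (b): row=0 col=0 char='r'
After 5 ($): row=0 col=17 char='n'
After 6 ($): row=0 col=17 char='n'
After 7 (^): row=0 col=0 char='r'
After 8 (k): row=0 col=0 char='r'
After 9 (l): row=0 col=1 char='a'
After 10 (l): row=0 col=2 char='i'

Answer: i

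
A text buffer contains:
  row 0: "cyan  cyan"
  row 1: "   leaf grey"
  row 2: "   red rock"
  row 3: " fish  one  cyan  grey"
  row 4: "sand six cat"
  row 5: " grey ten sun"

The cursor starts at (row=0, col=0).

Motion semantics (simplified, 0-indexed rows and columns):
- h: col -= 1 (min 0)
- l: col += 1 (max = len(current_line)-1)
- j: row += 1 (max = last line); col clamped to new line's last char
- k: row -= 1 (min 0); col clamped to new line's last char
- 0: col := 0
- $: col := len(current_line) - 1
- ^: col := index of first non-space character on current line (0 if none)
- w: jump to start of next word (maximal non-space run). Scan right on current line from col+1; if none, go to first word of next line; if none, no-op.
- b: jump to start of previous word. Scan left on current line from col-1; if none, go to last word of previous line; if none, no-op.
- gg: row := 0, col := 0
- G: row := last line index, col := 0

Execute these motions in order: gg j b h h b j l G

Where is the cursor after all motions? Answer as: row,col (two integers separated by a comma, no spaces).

After 1 (gg): row=0 col=0 char='c'
After 2 (j): row=1 col=0 char='_'
After 3 (b): row=0 col=6 char='c'
After 4 (h): row=0 col=5 char='_'
After 5 (h): row=0 col=4 char='_'
After 6 (b): row=0 col=0 char='c'
After 7 (j): row=1 col=0 char='_'
After 8 (l): row=1 col=1 char='_'
After 9 (G): row=5 col=0 char='_'

Answer: 5,0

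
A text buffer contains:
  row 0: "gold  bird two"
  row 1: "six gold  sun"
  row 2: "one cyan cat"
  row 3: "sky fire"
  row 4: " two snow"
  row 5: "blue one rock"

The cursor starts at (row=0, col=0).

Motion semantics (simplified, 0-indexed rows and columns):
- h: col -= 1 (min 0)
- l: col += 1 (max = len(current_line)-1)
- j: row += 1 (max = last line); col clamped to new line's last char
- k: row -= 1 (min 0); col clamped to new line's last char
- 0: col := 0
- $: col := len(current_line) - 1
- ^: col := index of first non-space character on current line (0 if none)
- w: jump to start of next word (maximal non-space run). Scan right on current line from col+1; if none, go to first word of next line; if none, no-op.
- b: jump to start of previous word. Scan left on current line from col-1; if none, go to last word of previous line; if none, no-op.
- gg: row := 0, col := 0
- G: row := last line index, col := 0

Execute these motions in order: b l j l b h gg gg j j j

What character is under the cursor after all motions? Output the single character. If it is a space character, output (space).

Answer: s

Derivation:
After 1 (b): row=0 col=0 char='g'
After 2 (l): row=0 col=1 char='o'
After 3 (j): row=1 col=1 char='i'
After 4 (l): row=1 col=2 char='x'
After 5 (b): row=1 col=0 char='s'
After 6 (h): row=1 col=0 char='s'
After 7 (gg): row=0 col=0 char='g'
After 8 (gg): row=0 col=0 char='g'
After 9 (j): row=1 col=0 char='s'
After 10 (j): row=2 col=0 char='o'
After 11 (j): row=3 col=0 char='s'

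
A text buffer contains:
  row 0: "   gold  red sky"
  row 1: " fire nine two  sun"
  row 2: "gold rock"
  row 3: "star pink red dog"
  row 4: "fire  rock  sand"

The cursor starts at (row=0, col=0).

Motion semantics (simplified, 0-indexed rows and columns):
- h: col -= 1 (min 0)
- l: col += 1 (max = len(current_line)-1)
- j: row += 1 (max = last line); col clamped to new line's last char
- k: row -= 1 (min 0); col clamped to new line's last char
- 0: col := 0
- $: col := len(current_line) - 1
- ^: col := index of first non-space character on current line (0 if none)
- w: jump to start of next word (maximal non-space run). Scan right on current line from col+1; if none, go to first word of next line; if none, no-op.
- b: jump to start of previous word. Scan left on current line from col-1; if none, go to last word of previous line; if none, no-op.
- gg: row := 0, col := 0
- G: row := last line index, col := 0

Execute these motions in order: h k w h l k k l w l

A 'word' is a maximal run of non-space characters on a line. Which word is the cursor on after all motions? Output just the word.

Answer: red

Derivation:
After 1 (h): row=0 col=0 char='_'
After 2 (k): row=0 col=0 char='_'
After 3 (w): row=0 col=3 char='g'
After 4 (h): row=0 col=2 char='_'
After 5 (l): row=0 col=3 char='g'
After 6 (k): row=0 col=3 char='g'
After 7 (k): row=0 col=3 char='g'
After 8 (l): row=0 col=4 char='o'
After 9 (w): row=0 col=9 char='r'
After 10 (l): row=0 col=10 char='e'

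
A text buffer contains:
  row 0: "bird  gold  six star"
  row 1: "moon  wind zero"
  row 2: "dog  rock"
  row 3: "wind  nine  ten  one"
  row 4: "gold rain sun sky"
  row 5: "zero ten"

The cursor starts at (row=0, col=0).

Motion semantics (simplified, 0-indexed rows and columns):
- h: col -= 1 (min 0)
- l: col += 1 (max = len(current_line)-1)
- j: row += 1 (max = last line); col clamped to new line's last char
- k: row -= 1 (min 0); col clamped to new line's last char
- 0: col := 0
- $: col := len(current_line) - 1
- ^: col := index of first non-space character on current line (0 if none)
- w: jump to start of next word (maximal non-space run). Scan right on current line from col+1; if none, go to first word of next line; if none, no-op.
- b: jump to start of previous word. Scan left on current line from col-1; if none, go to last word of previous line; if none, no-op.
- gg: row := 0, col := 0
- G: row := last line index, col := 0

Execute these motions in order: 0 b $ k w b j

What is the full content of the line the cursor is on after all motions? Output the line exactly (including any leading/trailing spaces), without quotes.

After 1 (0): row=0 col=0 char='b'
After 2 (b): row=0 col=0 char='b'
After 3 ($): row=0 col=19 char='r'
After 4 (k): row=0 col=19 char='r'
After 5 (w): row=1 col=0 char='m'
After 6 (b): row=0 col=16 char='s'
After 7 (j): row=1 col=14 char='o'

Answer: moon  wind zero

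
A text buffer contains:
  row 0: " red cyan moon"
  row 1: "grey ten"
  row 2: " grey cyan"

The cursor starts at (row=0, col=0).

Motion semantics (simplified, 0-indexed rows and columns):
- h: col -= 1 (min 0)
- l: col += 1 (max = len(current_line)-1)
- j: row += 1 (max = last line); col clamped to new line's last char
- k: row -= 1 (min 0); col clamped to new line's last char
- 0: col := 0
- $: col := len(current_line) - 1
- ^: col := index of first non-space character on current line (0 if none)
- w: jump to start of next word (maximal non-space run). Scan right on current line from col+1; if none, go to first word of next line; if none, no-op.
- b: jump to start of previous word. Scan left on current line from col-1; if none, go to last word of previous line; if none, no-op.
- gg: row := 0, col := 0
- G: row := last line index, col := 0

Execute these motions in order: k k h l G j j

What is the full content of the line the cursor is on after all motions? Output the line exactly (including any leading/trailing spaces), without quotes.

Answer:  grey cyan

Derivation:
After 1 (k): row=0 col=0 char='_'
After 2 (k): row=0 col=0 char='_'
After 3 (h): row=0 col=0 char='_'
After 4 (l): row=0 col=1 char='r'
After 5 (G): row=2 col=0 char='_'
After 6 (j): row=2 col=0 char='_'
After 7 (j): row=2 col=0 char='_'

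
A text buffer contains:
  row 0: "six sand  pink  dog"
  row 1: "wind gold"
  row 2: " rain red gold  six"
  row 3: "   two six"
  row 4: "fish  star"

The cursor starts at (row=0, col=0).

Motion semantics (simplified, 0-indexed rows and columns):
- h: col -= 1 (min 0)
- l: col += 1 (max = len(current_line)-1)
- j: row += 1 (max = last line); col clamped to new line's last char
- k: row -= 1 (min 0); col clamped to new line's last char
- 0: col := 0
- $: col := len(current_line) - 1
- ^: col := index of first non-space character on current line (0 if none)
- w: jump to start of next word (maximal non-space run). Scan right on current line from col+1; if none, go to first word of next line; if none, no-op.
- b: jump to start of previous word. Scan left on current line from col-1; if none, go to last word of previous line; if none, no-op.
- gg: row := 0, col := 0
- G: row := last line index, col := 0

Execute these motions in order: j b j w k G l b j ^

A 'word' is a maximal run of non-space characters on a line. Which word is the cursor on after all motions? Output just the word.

After 1 (j): row=1 col=0 char='w'
After 2 (b): row=0 col=16 char='d'
After 3 (j): row=1 col=8 char='d'
After 4 (w): row=2 col=1 char='r'
After 5 (k): row=1 col=1 char='i'
After 6 (G): row=4 col=0 char='f'
After 7 (l): row=4 col=1 char='i'
After 8 (b): row=4 col=0 char='f'
After 9 (j): row=4 col=0 char='f'
After 10 (^): row=4 col=0 char='f'

Answer: fish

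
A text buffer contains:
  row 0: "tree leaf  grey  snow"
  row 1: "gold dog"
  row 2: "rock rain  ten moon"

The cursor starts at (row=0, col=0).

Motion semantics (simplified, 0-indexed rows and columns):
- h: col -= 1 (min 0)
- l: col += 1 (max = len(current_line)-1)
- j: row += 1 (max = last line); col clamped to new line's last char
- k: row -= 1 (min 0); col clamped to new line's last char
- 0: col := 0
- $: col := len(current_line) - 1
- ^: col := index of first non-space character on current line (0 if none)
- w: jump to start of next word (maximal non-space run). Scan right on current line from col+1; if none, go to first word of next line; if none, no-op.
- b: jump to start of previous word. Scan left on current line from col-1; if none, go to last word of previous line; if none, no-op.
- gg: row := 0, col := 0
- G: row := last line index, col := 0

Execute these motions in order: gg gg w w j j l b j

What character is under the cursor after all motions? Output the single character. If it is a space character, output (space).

After 1 (gg): row=0 col=0 char='t'
After 2 (gg): row=0 col=0 char='t'
After 3 (w): row=0 col=5 char='l'
After 4 (w): row=0 col=11 char='g'
After 5 (j): row=1 col=7 char='g'
After 6 (j): row=2 col=7 char='i'
After 7 (l): row=2 col=8 char='n'
After 8 (b): row=2 col=5 char='r'
After 9 (j): row=2 col=5 char='r'

Answer: r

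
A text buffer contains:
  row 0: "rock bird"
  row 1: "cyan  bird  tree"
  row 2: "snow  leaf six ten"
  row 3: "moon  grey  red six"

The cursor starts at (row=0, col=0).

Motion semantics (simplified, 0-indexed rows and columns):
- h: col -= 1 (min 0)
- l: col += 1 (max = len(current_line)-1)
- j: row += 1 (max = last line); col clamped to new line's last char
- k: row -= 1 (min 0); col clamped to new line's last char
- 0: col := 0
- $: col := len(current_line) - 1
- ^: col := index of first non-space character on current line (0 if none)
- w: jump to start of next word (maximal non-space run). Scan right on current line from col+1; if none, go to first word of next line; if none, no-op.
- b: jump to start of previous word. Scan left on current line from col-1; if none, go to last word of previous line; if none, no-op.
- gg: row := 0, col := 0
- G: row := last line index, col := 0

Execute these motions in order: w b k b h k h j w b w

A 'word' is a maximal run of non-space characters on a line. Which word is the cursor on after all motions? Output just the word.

Answer: bird

Derivation:
After 1 (w): row=0 col=5 char='b'
After 2 (b): row=0 col=0 char='r'
After 3 (k): row=0 col=0 char='r'
After 4 (b): row=0 col=0 char='r'
After 5 (h): row=0 col=0 char='r'
After 6 (k): row=0 col=0 char='r'
After 7 (h): row=0 col=0 char='r'
After 8 (j): row=1 col=0 char='c'
After 9 (w): row=1 col=6 char='b'
After 10 (b): row=1 col=0 char='c'
After 11 (w): row=1 col=6 char='b'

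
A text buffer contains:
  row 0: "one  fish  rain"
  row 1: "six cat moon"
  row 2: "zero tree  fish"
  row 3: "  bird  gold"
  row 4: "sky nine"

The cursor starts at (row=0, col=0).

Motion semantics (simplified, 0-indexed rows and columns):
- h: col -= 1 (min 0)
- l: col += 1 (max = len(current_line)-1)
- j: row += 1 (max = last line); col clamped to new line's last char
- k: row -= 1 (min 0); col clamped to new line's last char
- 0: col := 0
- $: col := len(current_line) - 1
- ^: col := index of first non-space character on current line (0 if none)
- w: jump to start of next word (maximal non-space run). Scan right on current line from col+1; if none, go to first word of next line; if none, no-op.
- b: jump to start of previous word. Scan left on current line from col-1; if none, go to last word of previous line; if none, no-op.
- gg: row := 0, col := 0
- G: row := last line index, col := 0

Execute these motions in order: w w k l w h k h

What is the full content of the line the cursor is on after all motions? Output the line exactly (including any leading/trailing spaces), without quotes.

Answer: one  fish  rain

Derivation:
After 1 (w): row=0 col=5 char='f'
After 2 (w): row=0 col=11 char='r'
After 3 (k): row=0 col=11 char='r'
After 4 (l): row=0 col=12 char='a'
After 5 (w): row=1 col=0 char='s'
After 6 (h): row=1 col=0 char='s'
After 7 (k): row=0 col=0 char='o'
After 8 (h): row=0 col=0 char='o'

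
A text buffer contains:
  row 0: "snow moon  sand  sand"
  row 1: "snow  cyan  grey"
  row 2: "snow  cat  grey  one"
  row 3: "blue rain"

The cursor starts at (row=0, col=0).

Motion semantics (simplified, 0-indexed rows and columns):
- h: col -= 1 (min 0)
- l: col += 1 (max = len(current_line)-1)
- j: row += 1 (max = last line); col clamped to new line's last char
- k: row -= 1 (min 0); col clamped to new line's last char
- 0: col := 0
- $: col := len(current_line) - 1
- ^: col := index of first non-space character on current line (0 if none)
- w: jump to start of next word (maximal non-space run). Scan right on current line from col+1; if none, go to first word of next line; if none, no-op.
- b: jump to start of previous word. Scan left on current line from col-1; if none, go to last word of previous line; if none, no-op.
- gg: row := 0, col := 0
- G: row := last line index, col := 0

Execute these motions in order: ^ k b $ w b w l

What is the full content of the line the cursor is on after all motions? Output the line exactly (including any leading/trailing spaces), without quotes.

After 1 (^): row=0 col=0 char='s'
After 2 (k): row=0 col=0 char='s'
After 3 (b): row=0 col=0 char='s'
After 4 ($): row=0 col=20 char='d'
After 5 (w): row=1 col=0 char='s'
After 6 (b): row=0 col=17 char='s'
After 7 (w): row=1 col=0 char='s'
After 8 (l): row=1 col=1 char='n'

Answer: snow  cyan  grey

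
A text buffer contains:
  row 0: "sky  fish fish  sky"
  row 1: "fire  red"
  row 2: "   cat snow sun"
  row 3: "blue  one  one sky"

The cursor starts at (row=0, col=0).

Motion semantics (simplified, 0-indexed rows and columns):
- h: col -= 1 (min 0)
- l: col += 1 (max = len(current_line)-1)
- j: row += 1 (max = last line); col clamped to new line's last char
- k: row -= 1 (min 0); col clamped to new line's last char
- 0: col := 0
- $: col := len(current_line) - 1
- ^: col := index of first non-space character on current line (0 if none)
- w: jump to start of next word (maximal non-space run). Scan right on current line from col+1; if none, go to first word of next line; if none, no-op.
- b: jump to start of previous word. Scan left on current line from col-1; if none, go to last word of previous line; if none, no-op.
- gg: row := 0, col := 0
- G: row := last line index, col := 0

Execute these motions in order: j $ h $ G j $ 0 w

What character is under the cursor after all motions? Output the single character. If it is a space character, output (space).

After 1 (j): row=1 col=0 char='f'
After 2 ($): row=1 col=8 char='d'
After 3 (h): row=1 col=7 char='e'
After 4 ($): row=1 col=8 char='d'
After 5 (G): row=3 col=0 char='b'
After 6 (j): row=3 col=0 char='b'
After 7 ($): row=3 col=17 char='y'
After 8 (0): row=3 col=0 char='b'
After 9 (w): row=3 col=6 char='o'

Answer: o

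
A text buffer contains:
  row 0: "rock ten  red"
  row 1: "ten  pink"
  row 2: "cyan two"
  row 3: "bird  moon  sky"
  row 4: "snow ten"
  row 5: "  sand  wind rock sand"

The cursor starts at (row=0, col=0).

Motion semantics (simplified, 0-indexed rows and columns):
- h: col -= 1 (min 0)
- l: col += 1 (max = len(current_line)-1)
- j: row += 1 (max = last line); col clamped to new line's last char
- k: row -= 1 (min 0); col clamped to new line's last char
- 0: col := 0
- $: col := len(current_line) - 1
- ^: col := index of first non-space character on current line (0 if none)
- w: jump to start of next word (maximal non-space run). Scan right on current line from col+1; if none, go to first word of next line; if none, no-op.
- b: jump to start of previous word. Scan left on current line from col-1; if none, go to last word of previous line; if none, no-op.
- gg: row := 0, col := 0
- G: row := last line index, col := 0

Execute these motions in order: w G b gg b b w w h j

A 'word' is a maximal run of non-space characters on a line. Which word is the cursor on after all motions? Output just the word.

Answer: pink

Derivation:
After 1 (w): row=0 col=5 char='t'
After 2 (G): row=5 col=0 char='_'
After 3 (b): row=4 col=5 char='t'
After 4 (gg): row=0 col=0 char='r'
After 5 (b): row=0 col=0 char='r'
After 6 (b): row=0 col=0 char='r'
After 7 (w): row=0 col=5 char='t'
After 8 (w): row=0 col=10 char='r'
After 9 (h): row=0 col=9 char='_'
After 10 (j): row=1 col=8 char='k'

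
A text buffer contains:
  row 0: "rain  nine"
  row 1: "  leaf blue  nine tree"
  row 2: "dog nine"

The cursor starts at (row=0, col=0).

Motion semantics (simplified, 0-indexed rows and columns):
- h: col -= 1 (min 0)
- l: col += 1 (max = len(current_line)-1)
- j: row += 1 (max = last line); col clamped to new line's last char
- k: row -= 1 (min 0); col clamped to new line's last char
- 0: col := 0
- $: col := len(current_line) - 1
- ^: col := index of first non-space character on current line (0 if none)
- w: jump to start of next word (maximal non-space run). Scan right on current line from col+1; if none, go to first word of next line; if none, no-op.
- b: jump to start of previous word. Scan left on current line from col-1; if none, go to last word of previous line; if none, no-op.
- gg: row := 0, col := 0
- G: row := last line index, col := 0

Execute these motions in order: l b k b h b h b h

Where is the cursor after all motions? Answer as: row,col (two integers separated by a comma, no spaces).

After 1 (l): row=0 col=1 char='a'
After 2 (b): row=0 col=0 char='r'
After 3 (k): row=0 col=0 char='r'
After 4 (b): row=0 col=0 char='r'
After 5 (h): row=0 col=0 char='r'
After 6 (b): row=0 col=0 char='r'
After 7 (h): row=0 col=0 char='r'
After 8 (b): row=0 col=0 char='r'
After 9 (h): row=0 col=0 char='r'

Answer: 0,0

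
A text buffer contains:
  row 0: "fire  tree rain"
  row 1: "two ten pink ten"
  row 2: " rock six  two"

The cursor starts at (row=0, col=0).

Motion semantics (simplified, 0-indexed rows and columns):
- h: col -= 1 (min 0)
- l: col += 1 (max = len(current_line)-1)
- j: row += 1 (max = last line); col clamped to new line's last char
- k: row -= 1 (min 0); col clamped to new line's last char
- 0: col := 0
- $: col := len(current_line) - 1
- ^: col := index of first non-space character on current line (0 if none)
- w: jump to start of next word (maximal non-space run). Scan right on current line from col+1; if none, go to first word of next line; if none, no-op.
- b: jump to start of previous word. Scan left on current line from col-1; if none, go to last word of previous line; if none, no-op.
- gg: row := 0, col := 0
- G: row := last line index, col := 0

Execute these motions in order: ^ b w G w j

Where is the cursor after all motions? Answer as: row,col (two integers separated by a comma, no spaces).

After 1 (^): row=0 col=0 char='f'
After 2 (b): row=0 col=0 char='f'
After 3 (w): row=0 col=6 char='t'
After 4 (G): row=2 col=0 char='_'
After 5 (w): row=2 col=1 char='r'
After 6 (j): row=2 col=1 char='r'

Answer: 2,1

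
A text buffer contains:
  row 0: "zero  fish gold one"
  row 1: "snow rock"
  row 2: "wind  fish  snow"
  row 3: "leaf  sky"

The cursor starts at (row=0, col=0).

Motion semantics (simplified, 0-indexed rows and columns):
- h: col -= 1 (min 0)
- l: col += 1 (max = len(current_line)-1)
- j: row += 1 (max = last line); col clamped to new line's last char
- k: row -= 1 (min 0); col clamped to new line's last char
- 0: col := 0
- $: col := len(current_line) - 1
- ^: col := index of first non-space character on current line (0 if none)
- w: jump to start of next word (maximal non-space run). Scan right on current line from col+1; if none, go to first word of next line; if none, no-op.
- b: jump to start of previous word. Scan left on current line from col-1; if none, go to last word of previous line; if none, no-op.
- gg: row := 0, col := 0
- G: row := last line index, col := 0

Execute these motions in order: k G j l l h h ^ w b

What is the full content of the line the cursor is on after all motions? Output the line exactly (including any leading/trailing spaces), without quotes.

After 1 (k): row=0 col=0 char='z'
After 2 (G): row=3 col=0 char='l'
After 3 (j): row=3 col=0 char='l'
After 4 (l): row=3 col=1 char='e'
After 5 (l): row=3 col=2 char='a'
After 6 (h): row=3 col=1 char='e'
After 7 (h): row=3 col=0 char='l'
After 8 (^): row=3 col=0 char='l'
After 9 (w): row=3 col=6 char='s'
After 10 (b): row=3 col=0 char='l'

Answer: leaf  sky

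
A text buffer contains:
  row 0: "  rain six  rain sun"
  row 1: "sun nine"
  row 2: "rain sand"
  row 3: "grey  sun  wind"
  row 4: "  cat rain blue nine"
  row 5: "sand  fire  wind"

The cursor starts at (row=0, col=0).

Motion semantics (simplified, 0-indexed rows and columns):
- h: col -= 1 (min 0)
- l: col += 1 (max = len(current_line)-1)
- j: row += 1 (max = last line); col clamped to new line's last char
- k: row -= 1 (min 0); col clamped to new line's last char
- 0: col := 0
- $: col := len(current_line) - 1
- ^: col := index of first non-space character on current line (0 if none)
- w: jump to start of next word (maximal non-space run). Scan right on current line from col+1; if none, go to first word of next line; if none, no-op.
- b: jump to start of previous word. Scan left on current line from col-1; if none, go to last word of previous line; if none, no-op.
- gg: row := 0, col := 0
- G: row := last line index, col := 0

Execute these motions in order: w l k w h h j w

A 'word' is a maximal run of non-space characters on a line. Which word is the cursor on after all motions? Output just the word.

Answer: rain

Derivation:
After 1 (w): row=0 col=2 char='r'
After 2 (l): row=0 col=3 char='a'
After 3 (k): row=0 col=3 char='a'
After 4 (w): row=0 col=7 char='s'
After 5 (h): row=0 col=6 char='_'
After 6 (h): row=0 col=5 char='n'
After 7 (j): row=1 col=5 char='i'
After 8 (w): row=2 col=0 char='r'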